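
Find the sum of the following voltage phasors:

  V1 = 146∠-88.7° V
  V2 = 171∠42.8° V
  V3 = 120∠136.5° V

Step 1 — Convert each phasor to rectangular form:
  V1 = 146·(cos(-88.7°) + j·sin(-88.7°)) = 3.312 - j146 V
  V2 = 171·(cos(42.8°) + j·sin(42.8°)) = 125.5 + j116.2 V
  V3 = 120·(cos(136.5°) + j·sin(136.5°)) = -87.04 + j82.6 V
Step 2 — Sum components: V_total = 41.74 + j52.82 V.
Step 3 — Convert to polar: |V_total| = 67.32 V, ∠V_total = 51.7°.

V_total = 67.32∠51.7° V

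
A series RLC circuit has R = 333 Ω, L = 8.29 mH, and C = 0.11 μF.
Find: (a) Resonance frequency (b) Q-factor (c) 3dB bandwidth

Step 1 — Resonance: ω₀ = 1/√(LC) = 1/√(0.00829·1.1e-07) = 3.312e+04 rad/s.
Step 2 — f₀ = ω₀/(2π) = 5270 Hz.
Step 3 — Series Q: Q = ω₀L/R = 3.312e+04·0.00829/333 = 0.8244.
Step 4 — Bandwidth: Δω = ω₀/Q = 4.017e+04 rad/s; BW = Δω/(2π) = 6393 Hz.

(a) f₀ = 5270 Hz  (b) Q = 0.8244  (c) BW = 6393 Hz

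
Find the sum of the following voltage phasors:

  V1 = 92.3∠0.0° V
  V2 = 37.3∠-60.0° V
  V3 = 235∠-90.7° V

Step 1 — Convert each phasor to rectangular form:
  V1 = 92.3·(cos(0.0°) + j·sin(0.0°)) = 92.3 V
  V2 = 37.3·(cos(-60.0°) + j·sin(-60.0°)) = 18.65 - j32.3 V
  V3 = 235·(cos(-90.7°) + j·sin(-90.7°)) = -2.871 - j235 V
Step 2 — Sum components: V_total = 108.1 - j267.3 V.
Step 3 — Convert to polar: |V_total| = 288.3 V, ∠V_total = -68.0°.

V_total = 288.3∠-68.0° V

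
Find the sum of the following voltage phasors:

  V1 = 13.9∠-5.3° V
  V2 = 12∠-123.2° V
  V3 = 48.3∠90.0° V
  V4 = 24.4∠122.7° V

Step 1 — Convert each phasor to rectangular form:
  V1 = 13.9·(cos(-5.3°) + j·sin(-5.3°)) = 13.84 - j1.284 V
  V2 = 12·(cos(-123.2°) + j·sin(-123.2°)) = -6.571 - j10.04 V
  V3 = 48.3·(cos(90.0°) + j·sin(90.0°)) = 0 + j48.3 V
  V4 = 24.4·(cos(122.7°) + j·sin(122.7°)) = -13.18 + j20.53 V
Step 2 — Sum components: V_total = -5.912 + j57.51 V.
Step 3 — Convert to polar: |V_total| = 57.81 V, ∠V_total = 95.9°.

V_total = 57.81∠95.9° V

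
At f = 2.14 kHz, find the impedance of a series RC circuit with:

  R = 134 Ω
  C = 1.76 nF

Step 1 — Angular frequency: ω = 2π·f = 2π·2140 = 1.345e+04 rad/s.
Step 2 — Component impedances:
  R: Z = R = 134 Ω
  C: Z = 1/(jωC) = -j/(ω·C) = 0 - j4.226e+04 Ω
Step 3 — Series combination: Z_total = R + C = 134 - j4.226e+04 Ω = 4.226e+04∠-89.8° Ω.

Z = 134 - j4.226e+04 Ω = 4.226e+04∠-89.8° Ω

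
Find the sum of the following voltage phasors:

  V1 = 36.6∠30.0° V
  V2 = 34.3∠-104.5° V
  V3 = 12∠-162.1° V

Step 1 — Convert each phasor to rectangular form:
  V1 = 36.6·(cos(30.0°) + j·sin(30.0°)) = 31.7 + j18.3 V
  V2 = 34.3·(cos(-104.5°) + j·sin(-104.5°)) = -8.588 - j33.21 V
  V3 = 12·(cos(-162.1°) + j·sin(-162.1°)) = -11.42 - j3.688 V
Step 2 — Sum components: V_total = 11.69 - j18.6 V.
Step 3 — Convert to polar: |V_total| = 21.96 V, ∠V_total = -57.8°.

V_total = 21.96∠-57.8° V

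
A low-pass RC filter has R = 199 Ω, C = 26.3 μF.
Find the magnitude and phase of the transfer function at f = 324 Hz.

Step 1 — Angular frequency: ω = 2π·324 = 2036 rad/s.
Step 2 — Transfer function: H(jω) = 1/(1 + jωRC).
Step 3 — Denominator: 1 + jωRC = 1 + j·2036·199·2.63e-05 = 1 + j10.65.
Step 4 — H = 0.008732 - j0.09304.
Step 5 — Magnitude: |H| = 0.09345 (-20.6 dB); phase: φ = -84.6°.

|H| = 0.09345 (-20.6 dB), φ = -84.6°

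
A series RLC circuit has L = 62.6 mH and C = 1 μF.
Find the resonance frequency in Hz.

Step 1 — Resonance condition Im(Z)=0 gives ω₀ = 1/√(LC).
Step 2 — ω₀ = 1/√(0.0626·1e-06) = 3997 rad/s.
Step 3 — f₀ = ω₀/(2π) = 636.1 Hz.

f₀ = 636.1 Hz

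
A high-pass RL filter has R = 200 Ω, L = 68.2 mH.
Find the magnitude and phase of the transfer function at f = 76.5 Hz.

Step 1 — Angular frequency: ω = 2π·76.5 = 480.7 rad/s.
Step 2 — Transfer function: H(jω) = jωL/(R + jωL).
Step 3 — Numerator jωL = j·32.78; denominator R + jωL = 200 + j32.78.
Step 4 — H = 0.02616 + j0.1596.
Step 5 — Magnitude: |H| = 0.1617 (-15.8 dB); phase: φ = 80.7°.

|H| = 0.1617 (-15.8 dB), φ = 80.7°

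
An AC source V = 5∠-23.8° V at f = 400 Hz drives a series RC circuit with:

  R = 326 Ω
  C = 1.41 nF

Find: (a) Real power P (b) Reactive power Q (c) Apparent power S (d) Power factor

Step 1 — Angular frequency: ω = 2π·f = 2π·400 = 2513 rad/s.
Step 2 — Component impedances:
  R: Z = R = 326 Ω
  C: Z = 1/(jωC) = -j/(ω·C) = 0 - j2.822e+05 Ω
Step 3 — Series combination: Z_total = R + C = 326 - j2.822e+05 Ω = 2.822e+05∠-89.9° Ω.
Step 4 — Source phasor: V = 5∠-23.8° V = 4.575 - j2.018 V.
Step 5 — Current: I = V / Z = 7.169e-06 + j1.62e-05 A = 1.772e-05∠66.1° A.
Step 6 — Complex power: S = V·I* = 1.023e-07 - j8.859e-05 VA.
Step 7 — Real power: P = Re(S) = 1.023e-07 W.
Step 8 — Reactive power: Q = Im(S) = -8.859e-05 VAR.
Step 9 — Apparent power: |S| = 8.859e-05 VA.
Step 10 — Power factor: PF = P/|S| = 0.001155 (leading).

(a) P = 1.023e-07 W  (b) Q = -8.859e-05 VAR  (c) S = 8.859e-05 VA  (d) PF = 0.001155 (leading)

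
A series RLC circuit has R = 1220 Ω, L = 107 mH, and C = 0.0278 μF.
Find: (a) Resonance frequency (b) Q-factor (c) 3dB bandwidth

Step 1 — Resonance: ω₀ = 1/√(LC) = 1/√(0.107·2.78e-08) = 1.834e+04 rad/s.
Step 2 — f₀ = ω₀/(2π) = 2918 Hz.
Step 3 — Series Q: Q = ω₀L/R = 1.834e+04·0.107/1220 = 1.608.
Step 4 — Bandwidth: Δω = ω₀/Q = 1.14e+04 rad/s; BW = Δω/(2π) = 1815 Hz.

(a) f₀ = 2918 Hz  (b) Q = 1.608  (c) BW = 1815 Hz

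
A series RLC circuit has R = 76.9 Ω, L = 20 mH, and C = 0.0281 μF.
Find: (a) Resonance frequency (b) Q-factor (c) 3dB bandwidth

Step 1 — Resonance: ω₀ = 1/√(LC) = 1/√(0.02·2.81e-08) = 4.218e+04 rad/s.
Step 2 — f₀ = ω₀/(2π) = 6714 Hz.
Step 3 — Series Q: Q = ω₀L/R = 4.218e+04·0.02/76.9 = 10.97.
Step 4 — Bandwidth: Δω = ω₀/Q = 3845 rad/s; BW = Δω/(2π) = 612 Hz.

(a) f₀ = 6714 Hz  (b) Q = 10.97  (c) BW = 612 Hz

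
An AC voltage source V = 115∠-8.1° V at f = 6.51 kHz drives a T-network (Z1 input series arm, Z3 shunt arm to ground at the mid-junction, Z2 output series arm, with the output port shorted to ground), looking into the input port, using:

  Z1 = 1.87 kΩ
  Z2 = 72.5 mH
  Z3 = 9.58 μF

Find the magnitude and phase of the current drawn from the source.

Step 1 — Angular frequency: ω = 2π·f = 2π·6510 = 4.09e+04 rad/s.
Step 2 — Component impedances:
  Z1: Z = R = 1870 Ω
  Z2: Z = jωL = j·4.09e+04·0.0725 = 0 + j2966 Ω
  Z3: Z = 1/(jωC) = -j/(ω·C) = 0 - j2.552 Ω
Step 3 — With the output port shorted to ground, the output series arm Z2 runs from the junction to ground; the shunt arm Z3 also runs from the junction to ground. They appear in parallel: Z3 || Z2 = 0 - j2.554 Ω.
Step 4 — Series with input arm Z1: Z_in = Z1 + (Z3 || Z2) = 1870 - j2.554 Ω = 1870∠-0.1° Ω.
Step 5 — Source phasor: V = 115∠-8.1° V = 113.9 - j16.2 V.
Step 6 — Ohm's law: I = V / Z_total = (113.9 - j16.2) / (1870 - j2.554) = 0.0609 - j0.008582 A.
Step 7 — Convert to polar: |I| = 0.0615 A, ∠I = -8.0°.

I = 0.0615∠-8.0° A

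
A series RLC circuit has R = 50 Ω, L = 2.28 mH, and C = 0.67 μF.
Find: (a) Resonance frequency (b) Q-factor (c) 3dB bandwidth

Step 1 — Resonance: ω₀ = 1/√(LC) = 1/√(0.00228·6.7e-07) = 2.559e+04 rad/s.
Step 2 — f₀ = ω₀/(2π) = 4072 Hz.
Step 3 — Series Q: Q = ω₀L/R = 2.559e+04·0.00228/50 = 1.167.
Step 4 — Bandwidth: Δω = ω₀/Q = 2.193e+04 rad/s; BW = Δω/(2π) = 3490 Hz.

(a) f₀ = 4072 Hz  (b) Q = 1.167  (c) BW = 3490 Hz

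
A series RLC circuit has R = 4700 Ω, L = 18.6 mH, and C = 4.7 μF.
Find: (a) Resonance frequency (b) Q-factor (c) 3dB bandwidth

Step 1 — Resonance: ω₀ = 1/√(LC) = 1/√(0.0186·4.7e-06) = 3382 rad/s.
Step 2 — f₀ = ω₀/(2π) = 538.3 Hz.
Step 3 — Series Q: Q = ω₀L/R = 3382·0.0186/4700 = 0.01338.
Step 4 — Bandwidth: Δω = ω₀/Q = 2.527e+05 rad/s; BW = Δω/(2π) = 4.022e+04 Hz.

(a) f₀ = 538.3 Hz  (b) Q = 0.01338  (c) BW = 4.022e+04 Hz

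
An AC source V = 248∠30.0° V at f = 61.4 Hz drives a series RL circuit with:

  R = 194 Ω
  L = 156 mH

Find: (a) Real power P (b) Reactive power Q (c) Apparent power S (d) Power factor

Step 1 — Angular frequency: ω = 2π·f = 2π·61.4 = 385.8 rad/s.
Step 2 — Component impedances:
  R: Z = R = 194 Ω
  L: Z = jωL = j·385.8·0.156 = 0 + j60.18 Ω
Step 3 — Series combination: Z_total = R + L = 194 + j60.18 Ω = 203.1∠17.2° Ω.
Step 4 — Source phasor: V = 248∠30.0° V = 214.8 + j124 V.
Step 5 — Current: I = V / Z = 1.191 + j0.2698 A = 1.221∠12.8° A.
Step 6 — Complex power: S = V·I* = 289.2 + j89.72 VA.
Step 7 — Real power: P = Re(S) = 289.2 W.
Step 8 — Reactive power: Q = Im(S) = 89.72 VAR.
Step 9 — Apparent power: |S| = 302.8 VA.
Step 10 — Power factor: PF = P/|S| = 0.9551 (lagging).

(a) P = 289.2 W  (b) Q = 89.72 VAR  (c) S = 302.8 VA  (d) PF = 0.9551 (lagging)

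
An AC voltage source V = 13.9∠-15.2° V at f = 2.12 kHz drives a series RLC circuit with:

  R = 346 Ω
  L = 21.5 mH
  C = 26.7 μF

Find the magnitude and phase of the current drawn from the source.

Step 1 — Angular frequency: ω = 2π·f = 2π·2120 = 1.332e+04 rad/s.
Step 2 — Component impedances:
  R: Z = R = 346 Ω
  L: Z = jωL = j·1.332e+04·0.0215 = 0 + j286.4 Ω
  C: Z = 1/(jωC) = -j/(ω·C) = 0 - j2.812 Ω
Step 3 — Series combination: Z_total = R + L + C = 346 + j283.6 Ω = 447.4∠39.3° Ω.
Step 4 — Source phasor: V = 13.9∠-15.2° V = 13.41 - j3.644 V.
Step 5 — Ohm's law: I = V / Z_total = (13.41 - j3.644) / (346 + j283.6) = 0.01803 - j0.02531 A.
Step 6 — Convert to polar: |I| = 0.03107 A, ∠I = -54.5°.

I = 0.03107∠-54.5° A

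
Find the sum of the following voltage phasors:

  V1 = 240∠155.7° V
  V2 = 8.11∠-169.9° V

Step 1 — Convert each phasor to rectangular form:
  V1 = 240·(cos(155.7°) + j·sin(155.7°)) = -218.7 + j98.76 V
  V2 = 8.11·(cos(-169.9°) + j·sin(-169.9°)) = -7.984 - j1.422 V
Step 2 — Sum components: V_total = -226.7 + j97.34 V.
Step 3 — Convert to polar: |V_total| = 246.7 V, ∠V_total = 156.8°.

V_total = 246.7∠156.8° V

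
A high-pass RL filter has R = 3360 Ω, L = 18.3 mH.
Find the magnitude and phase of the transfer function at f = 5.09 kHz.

Step 1 — Angular frequency: ω = 2π·5090 = 3.198e+04 rad/s.
Step 2 — Transfer function: H(jω) = jωL/(R + jωL).
Step 3 — Numerator jωL = j·585.3; denominator R + jωL = 3360 + j585.3.
Step 4 — H = 0.02945 + j0.1691.
Step 5 — Magnitude: |H| = 0.1716 (-15.3 dB); phase: φ = 80.1°.

|H| = 0.1716 (-15.3 dB), φ = 80.1°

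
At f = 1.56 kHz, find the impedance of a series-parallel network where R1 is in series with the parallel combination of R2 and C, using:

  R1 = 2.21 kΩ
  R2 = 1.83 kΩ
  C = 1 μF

Step 1 — Angular frequency: ω = 2π·f = 2π·1560 = 9802 rad/s.
Step 2 — Component impedances:
  R1: Z = R = 2210 Ω
  R2: Z = R = 1830 Ω
  C: Z = 1/(jωC) = -j/(ω·C) = 0 - j102 Ω
Step 3 — Parallel branch: R2 || C = 1/(1/R2 + 1/C) = 5.67 - j101.7 Ω.
Step 4 — Series with R1: Z_total = R1 + (R2 || C) = 2216 - j101.7 Ω = 2218∠-2.6° Ω.

Z = 2216 - j101.7 Ω = 2218∠-2.6° Ω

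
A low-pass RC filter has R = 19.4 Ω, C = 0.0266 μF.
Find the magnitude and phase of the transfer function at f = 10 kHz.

Step 1 — Angular frequency: ω = 2π·1e+04 = 6.283e+04 rad/s.
Step 2 — Transfer function: H(jω) = 1/(1 + jωRC).
Step 3 — Denominator: 1 + jωRC = 1 + j·6.283e+04·19.4·2.66e-08 = 1 + j0.03242.
Step 4 — H = 0.9989 - j0.03239.
Step 5 — Magnitude: |H| = 0.9995 (-0.0 dB); phase: φ = -1.9°.

|H| = 0.9995 (-0.0 dB), φ = -1.9°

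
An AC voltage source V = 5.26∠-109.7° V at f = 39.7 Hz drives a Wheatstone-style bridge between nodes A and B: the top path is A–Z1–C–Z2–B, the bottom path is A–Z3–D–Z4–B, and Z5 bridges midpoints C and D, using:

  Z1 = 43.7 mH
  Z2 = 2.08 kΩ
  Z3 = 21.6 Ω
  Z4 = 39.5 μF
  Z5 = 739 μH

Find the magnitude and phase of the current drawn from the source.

Step 1 — Angular frequency: ω = 2π·f = 2π·39.7 = 249.4 rad/s.
Step 2 — Component impedances:
  Z1: Z = jωL = j·249.4·0.0437 = 0 + j10.9 Ω
  Z2: Z = R = 2080 Ω
  Z3: Z = R = 21.6 Ω
  Z4: Z = 1/(jωC) = -j/(ω·C) = 0 - j101.5 Ω
  Z5: Z = jωL = j·249.4·0.000739 = 0 + j0.1843 Ω
Step 3 — Bridge requires nodal analysis (the Z5 bridge couples midpoints C and D, so the two paths cannot be reduced to a simple series/parallel combination). Setting node B to ground and injecting 1 A at node A, the 3-node admittance system at A, C, D solves to V_A = Z_AB = 9.429 - j92.47 Ω = 92.95∠-84.2° Ω.
Step 4 — Source phasor: V = 5.26∠-109.7° V = -1.773 - j4.952 V.
Step 5 — Ohm's law: I = V / Z_total = (-1.773 - j4.952) / (9.429 - j92.47) = 0.05107 - j0.02438 A.
Step 6 — Convert to polar: |I| = 0.05659 A, ∠I = -25.5°.

I = 0.05659∠-25.5° A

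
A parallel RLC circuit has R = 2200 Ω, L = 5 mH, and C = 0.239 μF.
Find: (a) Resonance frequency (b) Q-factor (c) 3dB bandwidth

Step 1 — Resonance: ω₀ = 1/√(LC) = 1/√(0.005·2.39e-07) = 2.893e+04 rad/s.
Step 2 — f₀ = ω₀/(2π) = 4604 Hz.
Step 3 — Parallel Q: Q = R/(ω₀L) = 2200/(2.893e+04·0.005) = 15.21.
Step 4 — Bandwidth: Δω = ω₀/Q = 1902 rad/s; BW = Δω/(2π) = 302.7 Hz.

(a) f₀ = 4604 Hz  (b) Q = 15.21  (c) BW = 302.7 Hz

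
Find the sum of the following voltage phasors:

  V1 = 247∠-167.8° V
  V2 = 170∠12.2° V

Step 1 — Convert each phasor to rectangular form:
  V1 = 247·(cos(-167.8°) + j·sin(-167.8°)) = -241.4 - j52.2 V
  V2 = 170·(cos(12.2°) + j·sin(12.2°)) = 166.2 + j35.93 V
Step 2 — Sum components: V_total = -75.26 - j16.27 V.
Step 3 — Convert to polar: |V_total| = 77 V, ∠V_total = -167.8°.

V_total = 77∠-167.8° V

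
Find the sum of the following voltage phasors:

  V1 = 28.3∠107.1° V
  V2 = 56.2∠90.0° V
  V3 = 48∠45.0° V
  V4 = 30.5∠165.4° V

Step 1 — Convert each phasor to rectangular form:
  V1 = 28.3·(cos(107.1°) + j·sin(107.1°)) = -8.321 + j27.05 V
  V2 = 56.2·(cos(90.0°) + j·sin(90.0°)) = 0 + j56.2 V
  V3 = 48·(cos(45.0°) + j·sin(45.0°)) = 33.94 + j33.94 V
  V4 = 30.5·(cos(165.4°) + j·sin(165.4°)) = -29.52 + j7.688 V
Step 2 — Sum components: V_total = -3.895 + j124.9 V.
Step 3 — Convert to polar: |V_total| = 124.9 V, ∠V_total = 91.8°.

V_total = 124.9∠91.8° V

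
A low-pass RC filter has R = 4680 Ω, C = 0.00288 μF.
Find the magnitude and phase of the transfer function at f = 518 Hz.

Step 1 — Angular frequency: ω = 2π·518 = 3255 rad/s.
Step 2 — Transfer function: H(jω) = 1/(1 + jωRC).
Step 3 — Denominator: 1 + jωRC = 1 + j·3255·4680·2.88e-09 = 1 + j0.04387.
Step 4 — H = 0.9981 - j0.04378.
Step 5 — Magnitude: |H| = 0.999 (-0.0 dB); phase: φ = -2.5°.

|H| = 0.999 (-0.0 dB), φ = -2.5°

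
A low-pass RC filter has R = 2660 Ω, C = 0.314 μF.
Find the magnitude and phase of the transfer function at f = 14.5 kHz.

Step 1 — Angular frequency: ω = 2π·1.45e+04 = 9.111e+04 rad/s.
Step 2 — Transfer function: H(jω) = 1/(1 + jωRC).
Step 3 — Denominator: 1 + jωRC = 1 + j·9.111e+04·2660·3.14e-07 = 1 + j76.1.
Step 4 — H = 0.0001727 - j0.01314.
Step 5 — Magnitude: |H| = 0.01314 (-37.6 dB); phase: φ = -89.2°.

|H| = 0.01314 (-37.6 dB), φ = -89.2°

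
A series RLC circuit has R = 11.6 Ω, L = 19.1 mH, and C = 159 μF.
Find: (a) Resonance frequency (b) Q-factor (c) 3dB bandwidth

Step 1 — Resonance: ω₀ = 1/√(LC) = 1/√(0.0191·0.000159) = 573.8 rad/s.
Step 2 — f₀ = ω₀/(2π) = 91.33 Hz.
Step 3 — Series Q: Q = ω₀L/R = 573.8·0.0191/11.6 = 0.9448.
Step 4 — Bandwidth: Δω = ω₀/Q = 607.3 rad/s; BW = Δω/(2π) = 96.66 Hz.

(a) f₀ = 91.33 Hz  (b) Q = 0.9448  (c) BW = 96.66 Hz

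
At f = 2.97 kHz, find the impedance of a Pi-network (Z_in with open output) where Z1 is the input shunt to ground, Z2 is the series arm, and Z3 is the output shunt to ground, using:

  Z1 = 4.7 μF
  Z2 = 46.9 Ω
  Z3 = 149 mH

Step 1 — Angular frequency: ω = 2π·f = 2π·2970 = 1.866e+04 rad/s.
Step 2 — Component impedances:
  Z1: Z = 1/(jωC) = -j/(ω·C) = 0 - j11.4 Ω
  Z2: Z = R = 46.9 Ω
  Z3: Z = jωL = j·1.866e+04·0.149 = 0 + j2780 Ω
Step 3 — With open output, the series arm Z2 and the output shunt Z3 appear in series to ground: Z2 + Z3 = 46.9 + j2780 Ω.
Step 4 — Parallel with input shunt Z1: Z_in = Z1 || (Z2 + Z3) = 0.0007949 - j11.45 Ω = 11.45∠-90.0° Ω.

Z = 0.0007949 - j11.45 Ω = 11.45∠-90.0° Ω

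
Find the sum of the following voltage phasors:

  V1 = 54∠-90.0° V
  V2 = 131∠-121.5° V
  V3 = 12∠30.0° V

Step 1 — Convert each phasor to rectangular form:
  V1 = 54·(cos(-90.0°) + j·sin(-90.0°)) = 0 - j54 V
  V2 = 131·(cos(-121.5°) + j·sin(-121.5°)) = -68.45 - j111.7 V
  V3 = 12·(cos(30.0°) + j·sin(30.0°)) = 10.39 + j6 V
Step 2 — Sum components: V_total = -58.06 - j159.7 V.
Step 3 — Convert to polar: |V_total| = 169.9 V, ∠V_total = -110.0°.

V_total = 169.9∠-110.0° V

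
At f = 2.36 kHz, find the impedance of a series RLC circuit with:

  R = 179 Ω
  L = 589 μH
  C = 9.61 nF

Step 1 — Angular frequency: ω = 2π·f = 2π·2360 = 1.483e+04 rad/s.
Step 2 — Component impedances:
  R: Z = R = 179 Ω
  L: Z = jωL = j·1.483e+04·0.000589 = 0 + j8.734 Ω
  C: Z = 1/(jωC) = -j/(ω·C) = 0 - j7018 Ω
Step 3 — Series combination: Z_total = R + L + C = 179 - j7009 Ω = 7011∠-88.5° Ω.

Z = 179 - j7009 Ω = 7011∠-88.5° Ω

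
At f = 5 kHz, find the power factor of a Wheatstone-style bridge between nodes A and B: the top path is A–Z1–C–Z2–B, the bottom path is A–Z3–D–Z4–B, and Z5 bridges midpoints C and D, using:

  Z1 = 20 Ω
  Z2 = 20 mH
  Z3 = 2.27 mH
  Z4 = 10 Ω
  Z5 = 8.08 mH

Step 1 — Angular frequency: ω = 2π·f = 2π·5000 = 3.142e+04 rad/s.
Step 2 — Component impedances:
  Z1: Z = R = 20 Ω
  Z2: Z = jωL = j·3.142e+04·0.02 = 0 + j628.3 Ω
  Z3: Z = jωL = j·3.142e+04·0.00227 = 0 + j71.31 Ω
  Z4: Z = R = 10 Ω
  Z5: Z = jωL = j·3.142e+04·0.00808 = 0 + j253.8 Ω
Step 3 — Bridge requires nodal analysis (the Z5 bridge couples midpoints C and D, so the two paths cannot be reduced to a simple series/parallel combination). Setting node B to ground and injecting 1 A at node A, the 3-node admittance system at A, C, D solves to V_A = Z_AB = 10.04 + j51.27 Ω = 52.25∠78.9° Ω.
Step 4 — Power factor: PF = cos(φ) = Re(Z)/|Z| = 10.035/52.246 = 0.1921.
Step 5 — Type: Im(Z) = 51.27 ⇒ lagging (phase φ = 78.9°).

PF = 0.1921 (lagging, φ = 78.9°)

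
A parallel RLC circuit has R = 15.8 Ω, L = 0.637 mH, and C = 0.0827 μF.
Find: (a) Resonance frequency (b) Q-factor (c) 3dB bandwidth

Step 1 — Resonance: ω₀ = 1/√(LC) = 1/√(0.000637·8.27e-08) = 1.378e+05 rad/s.
Step 2 — f₀ = ω₀/(2π) = 2.193e+04 Hz.
Step 3 — Parallel Q: Q = R/(ω₀L) = 15.8/(1.378e+05·0.000637) = 0.18.
Step 4 — Bandwidth: Δω = ω₀/Q = 7.653e+05 rad/s; BW = Δω/(2π) = 1.218e+05 Hz.

(a) f₀ = 2.193e+04 Hz  (b) Q = 0.18  (c) BW = 1.218e+05 Hz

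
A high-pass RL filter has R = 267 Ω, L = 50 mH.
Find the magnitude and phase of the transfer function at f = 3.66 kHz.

Step 1 — Angular frequency: ω = 2π·3660 = 2.3e+04 rad/s.
Step 2 — Transfer function: H(jω) = jωL/(R + jωL).
Step 3 — Numerator jωL = j·1150; denominator R + jωL = 267 + j1150.
Step 4 — H = 0.9488 + j0.2203.
Step 5 — Magnitude: |H| = 0.9741 (-0.2 dB); phase: φ = 13.1°.

|H| = 0.9741 (-0.2 dB), φ = 13.1°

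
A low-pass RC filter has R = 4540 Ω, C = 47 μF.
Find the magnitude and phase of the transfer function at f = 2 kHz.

Step 1 — Angular frequency: ω = 2π·2000 = 1.257e+04 rad/s.
Step 2 — Transfer function: H(jω) = 1/(1 + jωRC).
Step 3 — Denominator: 1 + jωRC = 1 + j·1.257e+04·4540·4.7e-05 = 1 + j2681.
Step 4 — H = 1.391e-07 - j0.0003729.
Step 5 — Magnitude: |H| = 0.0003729 (-68.6 dB); phase: φ = -90.0°.

|H| = 0.0003729 (-68.6 dB), φ = -90.0°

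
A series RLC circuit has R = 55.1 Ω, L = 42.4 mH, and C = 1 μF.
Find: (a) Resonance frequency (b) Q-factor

Step 1 — Resonance condition Im(Z)=0 gives ω₀ = 1/√(LC).
Step 2 — ω₀ = 1/√(0.0424·1e-06) = 4856 rad/s.
Step 3 — f₀ = ω₀/(2π) = 772.9 Hz.
Step 4 — Series Q: Q = ω₀L/R = 4856·0.0424/55.1 = 3.737.

(a) f₀ = 772.9 Hz  (b) Q = 3.737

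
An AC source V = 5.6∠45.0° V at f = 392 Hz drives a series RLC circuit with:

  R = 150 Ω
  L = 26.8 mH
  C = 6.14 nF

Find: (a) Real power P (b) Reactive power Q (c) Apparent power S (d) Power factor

Step 1 — Angular frequency: ω = 2π·f = 2π·392 = 2463 rad/s.
Step 2 — Component impedances:
  R: Z = R = 150 Ω
  L: Z = jωL = j·2463·0.0268 = 0 + j66.01 Ω
  C: Z = 1/(jωC) = -j/(ω·C) = 0 - j6.613e+04 Ω
Step 3 — Series combination: Z_total = R + L + C = 150 - j6.606e+04 Ω = 6.606e+04∠-89.9° Ω.
Step 4 — Source phasor: V = 5.6∠45.0° V = 3.96 + j3.96 V.
Step 5 — Current: I = V / Z = -5.981e-05 + j6.008e-05 A = 8.477e-05∠134.9° A.
Step 6 — Complex power: S = V·I* = 1.078e-06 - j0.0004747 VA.
Step 7 — Real power: P = Re(S) = 1.078e-06 W.
Step 8 — Reactive power: Q = Im(S) = -0.0004747 VAR.
Step 9 — Apparent power: |S| = 0.0004747 VA.
Step 10 — Power factor: PF = P/|S| = 0.002271 (leading).

(a) P = 1.078e-06 W  (b) Q = -0.0004747 VAR  (c) S = 0.0004747 VA  (d) PF = 0.002271 (leading)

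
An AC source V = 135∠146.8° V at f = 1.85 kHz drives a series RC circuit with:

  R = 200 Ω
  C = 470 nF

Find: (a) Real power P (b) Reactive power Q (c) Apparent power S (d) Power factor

Step 1 — Angular frequency: ω = 2π·f = 2π·1850 = 1.162e+04 rad/s.
Step 2 — Component impedances:
  R: Z = R = 200 Ω
  C: Z = 1/(jωC) = -j/(ω·C) = 0 - j183 Ω
Step 3 — Series combination: Z_total = R + C = 200 - j183 Ω = 271.1∠-42.5° Ω.
Step 4 — Source phasor: V = 135∠146.8° V = -113 + j73.92 V.
Step 5 — Current: I = V / Z = -0.4914 - j0.08017 A = 0.4979∠-170.7° A.
Step 6 — Complex power: S = V·I* = 49.59 - j45.38 VA.
Step 7 — Real power: P = Re(S) = 49.59 W.
Step 8 — Reactive power: Q = Im(S) = -45.38 VAR.
Step 9 — Apparent power: |S| = 67.22 VA.
Step 10 — Power factor: PF = P/|S| = 0.7377 (leading).

(a) P = 49.59 W  (b) Q = -45.38 VAR  (c) S = 67.22 VA  (d) PF = 0.7377 (leading)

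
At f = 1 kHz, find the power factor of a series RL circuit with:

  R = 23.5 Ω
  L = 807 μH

Step 1 — Angular frequency: ω = 2π·f = 2π·1000 = 6283 rad/s.
Step 2 — Component impedances:
  R: Z = R = 23.5 Ω
  L: Z = jωL = j·6283·0.000807 = 0 + j5.071 Ω
Step 3 — Series combination: Z_total = R + L = 23.5 + j5.071 Ω = 24.04∠12.2° Ω.
Step 4 — Power factor: PF = cos(φ) = Re(Z)/|Z| = 23.5/24.04 = 0.9775.
Step 5 — Type: Im(Z) = 5.071 ⇒ lagging (phase φ = 12.2°).

PF = 0.9775 (lagging, φ = 12.2°)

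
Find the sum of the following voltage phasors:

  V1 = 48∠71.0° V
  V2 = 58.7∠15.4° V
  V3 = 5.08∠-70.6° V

Step 1 — Convert each phasor to rectangular form:
  V1 = 48·(cos(71.0°) + j·sin(71.0°)) = 15.63 + j45.38 V
  V2 = 58.7·(cos(15.4°) + j·sin(15.4°)) = 56.59 + j15.59 V
  V3 = 5.08·(cos(-70.6°) + j·sin(-70.6°)) = 1.687 - j4.792 V
Step 2 — Sum components: V_total = 73.91 + j56.18 V.
Step 3 — Convert to polar: |V_total| = 92.84 V, ∠V_total = 37.2°.

V_total = 92.84∠37.2° V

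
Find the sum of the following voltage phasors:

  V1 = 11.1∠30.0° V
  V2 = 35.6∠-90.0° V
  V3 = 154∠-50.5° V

Step 1 — Convert each phasor to rectangular form:
  V1 = 11.1·(cos(30.0°) + j·sin(30.0°)) = 9.613 + j5.55 V
  V2 = 35.6·(cos(-90.0°) + j·sin(-90.0°)) = 0 - j35.6 V
  V3 = 154·(cos(-50.5°) + j·sin(-50.5°)) = 97.96 - j118.8 V
Step 2 — Sum components: V_total = 107.6 - j148.9 V.
Step 3 — Convert to polar: |V_total| = 183.7 V, ∠V_total = -54.2°.

V_total = 183.7∠-54.2° V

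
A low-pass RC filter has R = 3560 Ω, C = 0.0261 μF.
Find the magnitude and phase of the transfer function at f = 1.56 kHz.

Step 1 — Angular frequency: ω = 2π·1560 = 9802 rad/s.
Step 2 — Transfer function: H(jω) = 1/(1 + jωRC).
Step 3 — Denominator: 1 + jωRC = 1 + j·9802·3560·2.61e-08 = 1 + j0.9107.
Step 4 — H = 0.5466 - j0.4978.
Step 5 — Magnitude: |H| = 0.7393 (-2.6 dB); phase: φ = -42.3°.

|H| = 0.7393 (-2.6 dB), φ = -42.3°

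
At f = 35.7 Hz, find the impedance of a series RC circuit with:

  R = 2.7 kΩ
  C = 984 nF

Step 1 — Angular frequency: ω = 2π·f = 2π·35.7 = 224.3 rad/s.
Step 2 — Component impedances:
  R: Z = R = 2700 Ω
  C: Z = 1/(jωC) = -j/(ω·C) = 0 - j4531 Ω
Step 3 — Series combination: Z_total = R + C = 2700 - j4531 Ω = 5274∠-59.2° Ω.

Z = 2700 - j4531 Ω = 5274∠-59.2° Ω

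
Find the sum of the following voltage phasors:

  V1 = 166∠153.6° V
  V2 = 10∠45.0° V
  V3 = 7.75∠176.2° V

Step 1 — Convert each phasor to rectangular form:
  V1 = 166·(cos(153.6°) + j·sin(153.6°)) = -148.7 + j73.81 V
  V2 = 10·(cos(45.0°) + j·sin(45.0°)) = 7.071 + j7.071 V
  V3 = 7.75·(cos(176.2°) + j·sin(176.2°)) = -7.733 + j0.5136 V
Step 2 — Sum components: V_total = -149.4 + j81.39 V.
Step 3 — Convert to polar: |V_total| = 170.1 V, ∠V_total = 151.4°.

V_total = 170.1∠151.4° V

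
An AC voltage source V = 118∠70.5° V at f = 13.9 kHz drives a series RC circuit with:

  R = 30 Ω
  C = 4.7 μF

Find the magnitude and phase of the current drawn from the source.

Step 1 — Angular frequency: ω = 2π·f = 2π·1.39e+04 = 8.734e+04 rad/s.
Step 2 — Component impedances:
  R: Z = R = 30 Ω
  C: Z = 1/(jωC) = -j/(ω·C) = 0 - j2.436 Ω
Step 3 — Series combination: Z_total = R + C = 30 - j2.436 Ω = 30.1∠-4.6° Ω.
Step 4 — Source phasor: V = 118∠70.5° V = 39.39 + j111.2 V.
Step 5 — Ohm's law: I = V / Z_total = (39.39 + j111.2) / (30 - j2.436) = 1.005 + j3.789 A.
Step 6 — Convert to polar: |I| = 3.92 A, ∠I = 75.1°.

I = 3.92∠75.1° A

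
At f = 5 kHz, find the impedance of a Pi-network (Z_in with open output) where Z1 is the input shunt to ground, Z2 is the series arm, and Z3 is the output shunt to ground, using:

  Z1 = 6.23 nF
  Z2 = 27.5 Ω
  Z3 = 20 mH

Step 1 — Angular frequency: ω = 2π·f = 2π·5000 = 3.142e+04 rad/s.
Step 2 — Component impedances:
  Z1: Z = 1/(jωC) = -j/(ω·C) = 0 - j5109 Ω
  Z2: Z = R = 27.5 Ω
  Z3: Z = jωL = j·3.142e+04·0.02 = 0 + j628.3 Ω
Step 3 — With open output, the series arm Z2 and the output shunt Z3 appear in series to ground: Z2 + Z3 = 27.5 + j628.3 Ω.
Step 4 — Parallel with input shunt Z1: Z_in = Z1 || (Z2 + Z3) = 35.75 + j716.2 Ω = 717.1∠87.1° Ω.

Z = 35.75 + j716.2 Ω = 717.1∠87.1° Ω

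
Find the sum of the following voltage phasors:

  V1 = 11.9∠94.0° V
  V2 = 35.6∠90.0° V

Step 1 — Convert each phasor to rectangular form:
  V1 = 11.9·(cos(94.0°) + j·sin(94.0°)) = -0.8301 + j11.87 V
  V2 = 35.6·(cos(90.0°) + j·sin(90.0°)) = 0 + j35.6 V
Step 2 — Sum components: V_total = -0.8301 + j47.47 V.
Step 3 — Convert to polar: |V_total| = 47.48 V, ∠V_total = 91.0°.

V_total = 47.48∠91.0° V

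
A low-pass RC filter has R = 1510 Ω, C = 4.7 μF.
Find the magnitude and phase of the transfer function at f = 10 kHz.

Step 1 — Angular frequency: ω = 2π·1e+04 = 6.283e+04 rad/s.
Step 2 — Transfer function: H(jω) = 1/(1 + jωRC).
Step 3 — Denominator: 1 + jωRC = 1 + j·6.283e+04·1510·4.7e-06 = 1 + j445.9.
Step 4 — H = 5.029e-06 - j0.002243.
Step 5 — Magnitude: |H| = 0.002243 (-53.0 dB); phase: φ = -89.9°.

|H| = 0.002243 (-53.0 dB), φ = -89.9°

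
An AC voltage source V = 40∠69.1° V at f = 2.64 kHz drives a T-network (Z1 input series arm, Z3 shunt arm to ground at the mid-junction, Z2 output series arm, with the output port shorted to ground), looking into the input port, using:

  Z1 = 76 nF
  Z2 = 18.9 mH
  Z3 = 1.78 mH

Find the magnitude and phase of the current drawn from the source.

Step 1 — Angular frequency: ω = 2π·f = 2π·2640 = 1.659e+04 rad/s.
Step 2 — Component impedances:
  Z1: Z = 1/(jωC) = -j/(ω·C) = 0 - j793.2 Ω
  Z2: Z = jωL = j·1.659e+04·0.0189 = 0 + j313.5 Ω
  Z3: Z = jωL = j·1.659e+04·0.00178 = 0 + j29.53 Ω
Step 3 — With the output port shorted to ground, the output series arm Z2 runs from the junction to ground; the shunt arm Z3 also runs from the junction to ground. They appear in parallel: Z3 || Z2 = 0 + j26.98 Ω.
Step 4 — Series with input arm Z1: Z_in = Z1 + (Z3 || Z2) = 0 - j766.3 Ω = 766.3∠-90.0° Ω.
Step 5 — Source phasor: V = 40∠69.1° V = 14.27 + j37.37 V.
Step 6 — Ohm's law: I = V / Z_total = (14.27 + j37.37) / (0 - j766.3) = -0.04877 + j0.01862 A.
Step 7 — Convert to polar: |I| = 0.0522 A, ∠I = 159.1°.

I = 0.0522∠159.1° A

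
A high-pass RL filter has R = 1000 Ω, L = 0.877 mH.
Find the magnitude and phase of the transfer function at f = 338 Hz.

Step 1 — Angular frequency: ω = 2π·338 = 2124 rad/s.
Step 2 — Transfer function: H(jω) = jωL/(R + jωL).
Step 3 — Numerator jωL = j·1.862; denominator R + jωL = 1000 + j1.862.
Step 4 — H = 3.469e-06 + j0.001862.
Step 5 — Magnitude: |H| = 0.001862 (-54.6 dB); phase: φ = 89.9°.

|H| = 0.001862 (-54.6 dB), φ = 89.9°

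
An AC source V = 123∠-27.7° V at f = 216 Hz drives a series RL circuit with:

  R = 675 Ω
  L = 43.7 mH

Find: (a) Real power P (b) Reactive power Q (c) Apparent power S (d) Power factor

Step 1 — Angular frequency: ω = 2π·f = 2π·216 = 1357 rad/s.
Step 2 — Component impedances:
  R: Z = R = 675 Ω
  L: Z = jωL = j·1357·0.0437 = 0 + j59.31 Ω
Step 3 — Series combination: Z_total = R + L = 675 + j59.31 Ω = 677.6∠5.0° Ω.
Step 4 — Source phasor: V = 123∠-27.7° V = 108.9 - j57.18 V.
Step 5 — Current: I = V / Z = 0.1527 - j0.09812 A = 0.1815∠-32.7° A.
Step 6 — Complex power: S = V·I* = 22.24 + j1.954 VA.
Step 7 — Real power: P = Re(S) = 22.24 W.
Step 8 — Reactive power: Q = Im(S) = 1.954 VAR.
Step 9 — Apparent power: |S| = 22.33 VA.
Step 10 — Power factor: PF = P/|S| = 0.9962 (lagging).

(a) P = 22.24 W  (b) Q = 1.954 VAR  (c) S = 22.33 VA  (d) PF = 0.9962 (lagging)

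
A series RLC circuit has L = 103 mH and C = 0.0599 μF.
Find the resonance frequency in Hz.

Step 1 — Resonance condition Im(Z)=0 gives ω₀ = 1/√(LC).
Step 2 — ω₀ = 1/√(0.103·5.99e-08) = 1.273e+04 rad/s.
Step 3 — f₀ = ω₀/(2π) = 2026 Hz.

f₀ = 2026 Hz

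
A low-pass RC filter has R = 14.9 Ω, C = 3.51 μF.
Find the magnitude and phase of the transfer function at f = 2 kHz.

Step 1 — Angular frequency: ω = 2π·2000 = 1.257e+04 rad/s.
Step 2 — Transfer function: H(jω) = 1/(1 + jωRC).
Step 3 — Denominator: 1 + jωRC = 1 + j·1.257e+04·14.9·3.51e-06 = 1 + j0.6572.
Step 4 — H = 0.6984 - j0.459.
Step 5 — Magnitude: |H| = 0.8357 (-1.6 dB); phase: φ = -33.3°.

|H| = 0.8357 (-1.6 dB), φ = -33.3°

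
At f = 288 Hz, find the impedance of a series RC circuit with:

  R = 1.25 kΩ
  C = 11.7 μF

Step 1 — Angular frequency: ω = 2π·f = 2π·288 = 1810 rad/s.
Step 2 — Component impedances:
  R: Z = R = 1250 Ω
  C: Z = 1/(jωC) = -j/(ω·C) = 0 - j47.23 Ω
Step 3 — Series combination: Z_total = R + C = 1250 - j47.23 Ω = 1251∠-2.2° Ω.

Z = 1250 - j47.23 Ω = 1251∠-2.2° Ω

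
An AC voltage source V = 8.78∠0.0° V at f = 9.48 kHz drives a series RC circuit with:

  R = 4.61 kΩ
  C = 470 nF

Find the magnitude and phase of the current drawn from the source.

Step 1 — Angular frequency: ω = 2π·f = 2π·9480 = 5.956e+04 rad/s.
Step 2 — Component impedances:
  R: Z = R = 4610 Ω
  C: Z = 1/(jωC) = -j/(ω·C) = 0 - j35.72 Ω
Step 3 — Series combination: Z_total = R + C = 4610 - j35.72 Ω = 4610∠-0.4° Ω.
Step 4 — Source phasor: V = 8.78∠0.0° V = 8.78 V.
Step 5 — Ohm's law: I = V / Z_total = (8.78) / (4610 - j35.72) = 0.001904 + j1.476e-05 A.
Step 6 — Convert to polar: |I| = 0.001904 A, ∠I = 0.4°.

I = 0.001904∠0.4° A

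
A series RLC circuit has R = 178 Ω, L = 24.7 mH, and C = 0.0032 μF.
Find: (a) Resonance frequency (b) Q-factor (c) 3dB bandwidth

Step 1 — Resonance: ω₀ = 1/√(LC) = 1/√(0.0247·3.2e-09) = 1.125e+05 rad/s.
Step 2 — f₀ = ω₀/(2π) = 1.79e+04 Hz.
Step 3 — Series Q: Q = ω₀L/R = 1.125e+05·0.0247/178 = 15.61.
Step 4 — Bandwidth: Δω = ω₀/Q = 7206 rad/s; BW = Δω/(2π) = 1147 Hz.

(a) f₀ = 1.79e+04 Hz  (b) Q = 15.61  (c) BW = 1147 Hz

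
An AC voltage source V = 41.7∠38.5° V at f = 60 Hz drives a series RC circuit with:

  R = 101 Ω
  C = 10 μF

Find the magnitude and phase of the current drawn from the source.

Step 1 — Angular frequency: ω = 2π·f = 2π·60 = 377 rad/s.
Step 2 — Component impedances:
  R: Z = R = 101 Ω
  C: Z = 1/(jωC) = -j/(ω·C) = 0 - j265.3 Ω
Step 3 — Series combination: Z_total = R + C = 101 - j265.3 Ω = 283.8∠-69.2° Ω.
Step 4 — Source phasor: V = 41.7∠38.5° V = 32.63 + j25.96 V.
Step 5 — Ohm's law: I = V / Z_total = (32.63 + j25.96) / (101 - j265.3) = -0.04456 + j0.14 A.
Step 6 — Convert to polar: |I| = 0.1469 A, ∠I = 107.7°.

I = 0.1469∠107.7° A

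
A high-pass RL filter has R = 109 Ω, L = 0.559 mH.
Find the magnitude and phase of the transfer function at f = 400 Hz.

Step 1 — Angular frequency: ω = 2π·400 = 2513 rad/s.
Step 2 — Transfer function: H(jω) = jωL/(R + jωL).
Step 3 — Numerator jωL = j·1.405; denominator R + jωL = 109 + j1.405.
Step 4 — H = 0.0001661 + j0.01289.
Step 5 — Magnitude: |H| = 0.01289 (-37.8 dB); phase: φ = 89.3°.

|H| = 0.01289 (-37.8 dB), φ = 89.3°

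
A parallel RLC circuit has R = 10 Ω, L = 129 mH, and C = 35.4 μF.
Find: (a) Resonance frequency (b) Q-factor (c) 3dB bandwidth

Step 1 — Resonance: ω₀ = 1/√(LC) = 1/√(0.129·3.54e-05) = 468 rad/s.
Step 2 — f₀ = ω₀/(2π) = 74.48 Hz.
Step 3 — Parallel Q: Q = R/(ω₀L) = 10/(468·0.129) = 0.1657.
Step 4 — Bandwidth: Δω = ω₀/Q = 2825 rad/s; BW = Δω/(2π) = 449.6 Hz.

(a) f₀ = 74.48 Hz  (b) Q = 0.1657  (c) BW = 449.6 Hz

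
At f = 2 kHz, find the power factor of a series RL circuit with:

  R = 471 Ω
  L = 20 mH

Step 1 — Angular frequency: ω = 2π·f = 2π·2000 = 1.257e+04 rad/s.
Step 2 — Component impedances:
  R: Z = R = 471 Ω
  L: Z = jωL = j·1.257e+04·0.02 = 0 + j251.3 Ω
Step 3 — Series combination: Z_total = R + L = 471 + j251.3 Ω = 533.9∠28.1° Ω.
Step 4 — Power factor: PF = cos(φ) = Re(Z)/|Z| = 471/533.86 = 0.8823.
Step 5 — Type: Im(Z) = 251.3 ⇒ lagging (phase φ = 28.1°).

PF = 0.8823 (lagging, φ = 28.1°)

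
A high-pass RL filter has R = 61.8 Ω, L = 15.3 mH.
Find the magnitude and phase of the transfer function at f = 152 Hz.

Step 1 — Angular frequency: ω = 2π·152 = 955 rad/s.
Step 2 — Transfer function: H(jω) = jωL/(R + jωL).
Step 3 — Numerator jωL = j·14.61; denominator R + jωL = 61.8 + j14.61.
Step 4 — H = 0.05295 + j0.2239.
Step 5 — Magnitude: |H| = 0.2301 (-12.8 dB); phase: φ = 76.7°.

|H| = 0.2301 (-12.8 dB), φ = 76.7°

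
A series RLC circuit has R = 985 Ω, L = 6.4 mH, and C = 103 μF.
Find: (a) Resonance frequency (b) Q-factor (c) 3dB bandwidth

Step 1 — Resonance condition Im(Z)=0 gives ω₀ = 1/√(LC).
Step 2 — ω₀ = 1/√(0.0064·0.000103) = 1232 rad/s.
Step 3 — f₀ = ω₀/(2π) = 196 Hz.
Step 4 — Series Q: Q = ω₀L/R = 1232·0.0064/985 = 0.008003.
Step 5 — 3dB bandwidth: Δω = ω₀/Q = 1.539e+05 rad/s; BW = Δω/(2π) = 2.449e+04 Hz.

(a) f₀ = 196 Hz  (b) Q = 0.008003  (c) BW = 2.449e+04 Hz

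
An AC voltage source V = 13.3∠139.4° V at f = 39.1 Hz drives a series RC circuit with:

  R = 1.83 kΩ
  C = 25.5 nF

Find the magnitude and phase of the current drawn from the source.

Step 1 — Angular frequency: ω = 2π·f = 2π·39.1 = 245.7 rad/s.
Step 2 — Component impedances:
  R: Z = R = 1830 Ω
  C: Z = 1/(jωC) = -j/(ω·C) = 0 - j1.596e+05 Ω
Step 3 — Series combination: Z_total = R + C = 1830 - j1.596e+05 Ω = 1.596e+05∠-89.3° Ω.
Step 4 — Source phasor: V = 13.3∠139.4° V = -10.1 + j8.655 V.
Step 5 — Ohm's law: I = V / Z_total = (-10.1 + j8.655) / (1830 - j1.596e+05) = -5.494e-05 - j6.263e-05 A.
Step 6 — Convert to polar: |I| = 8.331e-05 A, ∠I = -131.3°.

I = 8.331e-05∠-131.3° A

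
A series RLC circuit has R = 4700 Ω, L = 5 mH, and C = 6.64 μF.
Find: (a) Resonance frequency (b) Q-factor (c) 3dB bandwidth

Step 1 — Resonance condition Im(Z)=0 gives ω₀ = 1/√(LC).
Step 2 — ω₀ = 1/√(0.005·6.64e-06) = 5488 rad/s.
Step 3 — f₀ = ω₀/(2π) = 873.5 Hz.
Step 4 — Series Q: Q = ω₀L/R = 5488·0.005/4700 = 0.005839.
Step 5 — 3dB bandwidth: Δω = ω₀/Q = 9.4e+05 rad/s; BW = Δω/(2π) = 1.496e+05 Hz.

(a) f₀ = 873.5 Hz  (b) Q = 0.005839  (c) BW = 1.496e+05 Hz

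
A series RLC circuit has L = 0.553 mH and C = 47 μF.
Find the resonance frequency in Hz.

Step 1 — Resonance condition Im(Z)=0 gives ω₀ = 1/√(LC).
Step 2 — ω₀ = 1/√(0.000553·4.7e-05) = 6203 rad/s.
Step 3 — f₀ = ω₀/(2π) = 987.2 Hz.

f₀ = 987.2 Hz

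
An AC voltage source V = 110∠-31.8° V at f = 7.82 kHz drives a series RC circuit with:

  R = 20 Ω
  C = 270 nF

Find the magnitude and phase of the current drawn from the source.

Step 1 — Angular frequency: ω = 2π·f = 2π·7820 = 4.913e+04 rad/s.
Step 2 — Component impedances:
  R: Z = R = 20 Ω
  C: Z = 1/(jωC) = -j/(ω·C) = 0 - j75.38 Ω
Step 3 — Series combination: Z_total = R + C = 20 - j75.38 Ω = 77.99∠-75.1° Ω.
Step 4 — Source phasor: V = 110∠-31.8° V = 93.49 - j57.97 V.
Step 5 — Ohm's law: I = V / Z_total = (93.49 - j57.97) / (20 - j75.38) = 1.026 + j0.9681 A.
Step 6 — Convert to polar: |I| = 1.41 A, ∠I = 43.3°.

I = 1.41∠43.3° A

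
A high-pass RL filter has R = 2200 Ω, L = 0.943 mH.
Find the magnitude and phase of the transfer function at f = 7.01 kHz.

Step 1 — Angular frequency: ω = 2π·7010 = 4.405e+04 rad/s.
Step 2 — Transfer function: H(jω) = jωL/(R + jωL).
Step 3 — Numerator jωL = j·41.53; denominator R + jωL = 2200 + j41.53.
Step 4 — H = 0.0003563 + j0.01887.
Step 5 — Magnitude: |H| = 0.01888 (-34.5 dB); phase: φ = 88.9°.

|H| = 0.01888 (-34.5 dB), φ = 88.9°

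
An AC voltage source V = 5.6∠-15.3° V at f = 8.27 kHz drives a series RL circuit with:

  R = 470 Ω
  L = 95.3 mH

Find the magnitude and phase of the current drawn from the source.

Step 1 — Angular frequency: ω = 2π·f = 2π·8270 = 5.196e+04 rad/s.
Step 2 — Component impedances:
  R: Z = R = 470 Ω
  L: Z = jωL = j·5.196e+04·0.0953 = 0 + j4952 Ω
Step 3 — Series combination: Z_total = R + L = 470 + j4952 Ω = 4974∠84.6° Ω.
Step 4 — Source phasor: V = 5.6∠-15.3° V = 5.402 - j1.478 V.
Step 5 — Ohm's law: I = V / Z_total = (5.402 - j1.478) / (470 + j4952) = -0.0001931 - j0.001109 A.
Step 6 — Convert to polar: |I| = 0.001126 A, ∠I = -99.9°.

I = 0.001126∠-99.9° A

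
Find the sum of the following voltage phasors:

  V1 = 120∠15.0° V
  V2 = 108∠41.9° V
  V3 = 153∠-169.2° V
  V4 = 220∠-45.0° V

Step 1 — Convert each phasor to rectangular form:
  V1 = 120·(cos(15.0°) + j·sin(15.0°)) = 115.9 + j31.06 V
  V2 = 108·(cos(41.9°) + j·sin(41.9°)) = 80.39 + j72.13 V
  V3 = 153·(cos(-169.2°) + j·sin(-169.2°)) = -150.3 - j28.67 V
  V4 = 220·(cos(-45.0°) + j·sin(-45.0°)) = 155.6 - j155.6 V
Step 2 — Sum components: V_total = 201.6 - j81.05 V.
Step 3 — Convert to polar: |V_total| = 217.3 V, ∠V_total = -21.9°.

V_total = 217.3∠-21.9° V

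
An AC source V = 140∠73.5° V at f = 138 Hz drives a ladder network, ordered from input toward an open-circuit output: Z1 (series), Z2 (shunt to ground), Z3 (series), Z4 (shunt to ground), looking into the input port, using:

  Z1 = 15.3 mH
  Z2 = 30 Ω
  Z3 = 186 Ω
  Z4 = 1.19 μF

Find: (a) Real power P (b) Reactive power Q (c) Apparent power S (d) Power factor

Step 1 — Angular frequency: ω = 2π·f = 2π·138 = 867.1 rad/s.
Step 2 — Component impedances:
  Z1: Z = jωL = j·867.1·0.0153 = 0 + j13.27 Ω
  Z2: Z = R = 30 Ω
  Z3: Z = R = 186 Ω
  Z4: Z = 1/(jωC) = -j/(ω·C) = 0 - j969.2 Ω
Step 3 — Ladder network (open output): work backward from the far end, alternating series and parallel combinations. Z_in = 29.8 + j12.38 Ω = 32.27∠22.6° Ω.
Step 4 — Source phasor: V = 140∠73.5° V = 39.76 + j134.2 V.
Step 5 — Current: I = V / Z = 2.734 + j3.368 A = 4.338∠50.9° A.
Step 6 — Complex power: S = V·I* = 560.9 + j233 VA.
Step 7 — Real power: P = Re(S) = 560.9 W.
Step 8 — Reactive power: Q = Im(S) = 233 VAR.
Step 9 — Apparent power: |S| = 607.3 VA.
Step 10 — Power factor: PF = P/|S| = 0.9235 (lagging).

(a) P = 560.9 W  (b) Q = 233 VAR  (c) S = 607.3 VA  (d) PF = 0.9235 (lagging)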